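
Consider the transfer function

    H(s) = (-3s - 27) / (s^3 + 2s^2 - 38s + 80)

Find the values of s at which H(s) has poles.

s = 3 ± j, -8

The poles are the roots of the denominator s^3 + 2s^2 - 38s + 80 = 0.
Trying s = -8: the polynomial evaluates to 0, so (s + 8) is a factor.
Dividing out leaves s^2 - 6s + 10 = 0.
The quadratic formula then gives s = 3 ± 1j.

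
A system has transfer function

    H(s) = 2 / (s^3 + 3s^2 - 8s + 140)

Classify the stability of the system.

The denominator s^3 + 3s^2 - 8s + 140 factors as (s + 7)(s^2 - 4s + 20), giving poles at s = -7, 2 + 4j, 2 - 4j.
Since the pole(s) at s = 2 + 4j, 2 - 4j lie in the right half-plane, the system is unstable.

unstable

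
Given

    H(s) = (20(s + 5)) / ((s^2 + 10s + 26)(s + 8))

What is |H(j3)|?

Substitute s = j3: numerator = 100 + j60, denominator = 46 + j291.
|H(j3)| = |100 + j60| / |46 + j291| = 116.62 / 294.61 ≈ 0.3958.

|H(j3)| ≈ 0.3958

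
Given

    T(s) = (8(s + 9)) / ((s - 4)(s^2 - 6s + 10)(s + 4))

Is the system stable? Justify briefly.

The poles can be read from the denominator factors: s = 4, 3 + j, 3 - j, -4.
Since the pole(s) at s = 4, 3 ± j lie in the right half-plane, the system is unstable.

unstable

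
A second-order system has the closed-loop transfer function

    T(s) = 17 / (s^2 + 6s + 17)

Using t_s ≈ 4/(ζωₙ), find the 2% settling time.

t_s ≈ 1.333 s

Comparing s^2 + 6s + 17 to s^2 + 2ζωₙs + ωₙ²: ωₙ = √17 ≈ 4.123 rad/s and ζ = 6/(2·√17) ≈ 0.7276.
ζωₙ = 6/2 = 3, so t_s ≈ 4/(ζωₙ) = 4/3 ≈ 1.333 s.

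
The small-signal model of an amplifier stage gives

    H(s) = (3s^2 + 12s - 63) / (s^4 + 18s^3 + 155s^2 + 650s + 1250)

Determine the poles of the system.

s = -4 + 3j, -4 - 3j, -5 + 5j, -5 - 5j

The poles are the roots of the denominator s^4 + 18s^3 + 155s^2 + 650s + 1250 = 0.
No real roots exist; factor into two real quadratics: (s^2 + 8s + 25)(s^2 + 10s + 50) = 0.
Each quadratic gives a conjugate pair via the quadratic formula.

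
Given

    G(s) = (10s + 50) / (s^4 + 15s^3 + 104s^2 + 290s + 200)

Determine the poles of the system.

The poles are the roots of the denominator s^4 + 15s^3 + 104s^2 + 290s + 200 = 0.
Trying s = -1: the polynomial evaluates to 0, so (s + 1) is a factor.
Dividing out leaves s^3 + 14s^2 + 90s + 200 = 0.
This factors further as (s^2 + 10s + 50)(s + 4) = 0.

s = -5 + 5j, -5 - 5j, -1, -4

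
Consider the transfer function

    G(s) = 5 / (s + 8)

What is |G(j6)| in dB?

|G(j6)|_dB ≈ -6.02 dB

Substitute s = j6: numerator = 5, denominator = 8 + j6.
|G(j6)| = |5| / |8 + j6| = 5 / 10 = 0.5000.
In decibels: 20·log₁₀(0.5000) ≈ -6.02 dB.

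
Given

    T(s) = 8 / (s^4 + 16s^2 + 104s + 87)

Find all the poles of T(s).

s = 2 + 5j, 2 - 5j, -1, -3

The poles are the roots of the denominator s^4 + 16s^2 + 104s + 87 = 0.
Trying s = -1: the polynomial evaluates to 0, so (s + 1) is a factor.
Dividing out leaves s^3 - s^2 + 17s + 87 = 0.
This factors further as (s^2 - 4s + 29)(s + 3) = 0.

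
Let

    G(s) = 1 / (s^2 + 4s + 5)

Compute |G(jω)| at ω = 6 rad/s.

Substitute s = j6: numerator = 1, denominator = -31 + j24.
|G(j6)| = |1| / |-31 + j24| = 1 / 39.205 ≈ 0.02551.

|G(j6)| ≈ 0.02551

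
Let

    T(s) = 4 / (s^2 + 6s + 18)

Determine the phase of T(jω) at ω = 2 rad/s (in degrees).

∠T(j2) ≈ -40.60°

At s = j2: numerator = 4, denominator = 14 + j12.
∠T = ∠num − ∠den = 0° − (40.601°) = -40.60°.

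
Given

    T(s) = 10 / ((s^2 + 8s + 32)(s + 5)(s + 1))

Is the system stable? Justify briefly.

stable

The poles can be read from the denominator factors: s = -4 + 4j, -4 - 4j, -5, -1.
Since all poles lie strictly in the left half-plane, the system is stable.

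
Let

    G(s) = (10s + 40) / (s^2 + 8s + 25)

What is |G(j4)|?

Substitute s = j4: numerator = 40 + j40, denominator = 9 + j32.
|G(j4)| = |40 + j40| / |9 + j32| = 56.569 / 33.242 ≈ 1.702.

|G(j4)| ≈ 1.702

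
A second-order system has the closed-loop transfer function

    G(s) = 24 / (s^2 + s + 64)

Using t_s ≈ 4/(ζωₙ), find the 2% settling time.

t_s ≈ 8 s

Comparing s^2 + s + 64 to s^2 + 2ζωₙs + ωₙ²: ωₙ = 8 rad/s and ζ = 1/(2·8) = 0.0625.
ζωₙ = 1/2 = 0.5, so t_s ≈ 4/(ζωₙ) = 4/0.5 = 8 s.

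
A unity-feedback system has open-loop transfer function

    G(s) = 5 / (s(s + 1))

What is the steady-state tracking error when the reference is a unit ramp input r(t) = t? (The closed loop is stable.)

G(s) has one pole at the origin.
This is a Type 1 system. Kv = lim_{s→0} s·G(s) = 5/1.
e_ss = 1/Kv = 1/(5) = 1/5 ≈ 0.2000.

e_ss = 0.2000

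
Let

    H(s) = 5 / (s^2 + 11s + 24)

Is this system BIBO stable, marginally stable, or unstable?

The denominator s^2 + 11s + 24 factors as (s + 8)(s + 3), giving poles at s = -8, -3.
Since all poles lie strictly in the left half-plane, the system is stable.

stable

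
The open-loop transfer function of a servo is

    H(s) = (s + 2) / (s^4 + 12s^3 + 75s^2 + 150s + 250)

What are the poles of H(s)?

s = -5 + 5j, -5 - 5j, -1 + 2j, -1 - 2j

The poles are the roots of the denominator s^4 + 12s^3 + 75s^2 + 150s + 250 = 0.
No real roots exist; factor into two real quadratics: (s^2 + 10s + 50)(s^2 + 2s + 5) = 0.
Each quadratic gives a conjugate pair via the quadratic formula.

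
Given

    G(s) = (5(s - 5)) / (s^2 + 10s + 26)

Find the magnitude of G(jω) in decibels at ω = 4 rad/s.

Substitute s = j4: numerator = -25 + j20, denominator = 10 + j40.
|G(j4)| = |-25 + j20| / |10 + j40| = 32.016 / 41.231 ≈ 0.7765.
In decibels: 20·log₁₀(0.7765) ≈ -2.20 dB.

|G(j4)|_dB ≈ -2.20 dB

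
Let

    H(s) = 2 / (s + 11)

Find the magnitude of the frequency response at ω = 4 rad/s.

Substitute s = j4: numerator = 2, denominator = 11 + j4.
|H(j4)| = |2| / |11 + j4| = 2 / 11.705 ≈ 0.1709.

|H(j4)| ≈ 0.1709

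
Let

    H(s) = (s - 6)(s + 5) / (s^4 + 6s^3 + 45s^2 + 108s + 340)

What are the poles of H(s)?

The poles are the roots of the denominator s^4 + 6s^3 + 45s^2 + 108s + 340 = 0.
No real roots exist; factor into two real quadratics: (s^2 + 4s + 20)(s^2 + 2s + 17) = 0.
Each quadratic gives a conjugate pair via the quadratic formula.

s = -2 ± 4j, -1 ± 4j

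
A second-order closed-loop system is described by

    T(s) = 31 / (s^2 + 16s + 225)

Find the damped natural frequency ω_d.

ω_d ≈ 12.69 rad/s

Comparing s^2 + 16s + 225 to s^2 + 2ζωₙs + ωₙ²: ωₙ = 15 rad/s and ζ = 16/(2·15) ≈ 0.5333.
ζωₙ = 16/2 = 8, so ω_d = ωₙ√(1−ζ²) = √(ωₙ² − (ζωₙ)²) = √(225 − 8²) = √161 ≈ 12.69 rad/s.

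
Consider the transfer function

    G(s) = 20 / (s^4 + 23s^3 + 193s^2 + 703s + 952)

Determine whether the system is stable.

stable

The denominator s^4 + 23s^3 + 193s^2 + 703s + 952 factors as (s + 7)(s^2 + 8s + 17)(s + 8), giving poles at s = -7, -4 + j, -4 - j, -8.
Since all poles lie strictly in the left half-plane, the system is stable.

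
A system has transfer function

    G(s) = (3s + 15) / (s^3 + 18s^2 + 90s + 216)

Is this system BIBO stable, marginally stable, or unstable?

stable

The denominator s^3 + 18s^2 + 90s + 216 factors as (s^2 + 6s + 18)(s + 12), giving poles at s = -3 ± 3j, -12.
Since all poles lie strictly in the left half-plane, the system is stable.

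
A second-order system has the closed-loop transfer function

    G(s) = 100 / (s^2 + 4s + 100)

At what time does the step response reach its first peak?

t_p ≈ 0.3206 s

Comparing s^2 + 4s + 100 to s^2 + 2ζωₙs + ωₙ²: ωₙ = 10 rad/s and ζ = 4/(2·10) = 0.2.
ζωₙ = 4/2 = 2, so ω_d = ωₙ√(1−ζ²) = √(ωₙ² − (ζωₙ)²) = √(100 − 2²) = √96 ≈ 9.798 rad/s.
t_p = π/ω_d = π/9.798 ≈ 0.3206 s.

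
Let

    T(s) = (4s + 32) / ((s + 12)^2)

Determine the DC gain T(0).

T(0) = 2/9 ≈ 0.2222

Set s = 0: T(0) = (32) / (144) = 2/9.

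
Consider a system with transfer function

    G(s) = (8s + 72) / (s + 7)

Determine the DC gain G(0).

G(0) = 72/7 ≈ 10.29

Set s = 0: G(0) = (72) / (7) = 72/7.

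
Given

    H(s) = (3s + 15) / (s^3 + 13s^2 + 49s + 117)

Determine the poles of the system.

The poles are the roots of the denominator s^3 + 13s^2 + 49s + 117 = 0.
Trying s = -9: the polynomial evaluates to 0, so (s + 9) is a factor.
Dividing out leaves s^2 + 4s + 13 = 0.
The quadratic formula then gives s = -2 ± 3j.

s = -2 ± 3j, -9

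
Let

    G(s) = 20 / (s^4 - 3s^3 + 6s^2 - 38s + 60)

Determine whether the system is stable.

unstable

The denominator s^4 - 3s^3 + 6s^2 - 38s + 60 factors as (s^2 + 2s + 10)(s - 2)(s - 3), giving poles at s = -1 ± 3j, 2, 3.
Since the pole(s) at s = 2, 3 lie in the right half-plane, the system is unstable.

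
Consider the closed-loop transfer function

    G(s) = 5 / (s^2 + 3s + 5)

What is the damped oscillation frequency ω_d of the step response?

Comparing s^2 + 3s + 5 to s^2 + 2ζωₙs + ωₙ²: ωₙ = √5 ≈ 2.236 rad/s and ζ = 3/(2·√5) ≈ 0.6708.
ζωₙ = 3/2 = 1.5, so ω_d = ωₙ√(1−ζ²) = √(ωₙ² − (ζωₙ)²) = √(5 − 1.5²) = √2.75 ≈ 1.658 rad/s.

ω_d ≈ 1.658 rad/s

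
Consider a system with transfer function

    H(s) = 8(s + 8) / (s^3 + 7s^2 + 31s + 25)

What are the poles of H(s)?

The poles are the roots of the denominator s^3 + 7s^2 + 31s + 25 = 0.
Trying s = -1: the polynomial evaluates to 0, so (s + 1) is a factor.
Dividing out leaves s^2 + 6s + 25 = 0.
The quadratic formula then gives s = -3 ± 4j.

s = -3 + 4j, -3 - 4j, -1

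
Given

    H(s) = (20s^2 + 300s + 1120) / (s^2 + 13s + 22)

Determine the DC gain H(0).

Set s = 0: H(0) = (1120) / (22) = 560/11.

H(0) = 560/11 ≈ 50.91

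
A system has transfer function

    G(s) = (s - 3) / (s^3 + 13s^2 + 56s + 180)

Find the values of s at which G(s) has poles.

The poles are the roots of the denominator s^3 + 13s^2 + 56s + 180 = 0.
Trying s = -9: the polynomial evaluates to 0, so (s + 9) is a factor.
Dividing out leaves s^2 + 4s + 20 = 0.
The quadratic formula then gives s = -2 ± 4j.

s = -2 + 4j, -2 - 4j, -9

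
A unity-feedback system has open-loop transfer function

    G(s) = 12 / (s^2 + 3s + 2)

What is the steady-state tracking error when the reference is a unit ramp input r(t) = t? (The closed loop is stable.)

e_ss = ∞

G(s) has no poles at the origin.
This is a Type 0 system; Kv = lim_{s→0} s·G(s) = 0, so the steady-state error for a ramp input is infinite.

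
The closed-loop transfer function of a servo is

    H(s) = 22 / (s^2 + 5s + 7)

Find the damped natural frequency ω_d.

Comparing s^2 + 5s + 7 to s^2 + 2ζωₙs + ωₙ²: ωₙ = √7 ≈ 2.646 rad/s and ζ = 5/(2·√7) ≈ 0.9449.
ζωₙ = 5/2 = 2.5, so ω_d = ωₙ√(1−ζ²) = √(ωₙ² − (ζωₙ)²) = √(7 − 2.5²) = √0.75 ≈ 0.8660 rad/s.

ω_d ≈ 0.8660 rad/s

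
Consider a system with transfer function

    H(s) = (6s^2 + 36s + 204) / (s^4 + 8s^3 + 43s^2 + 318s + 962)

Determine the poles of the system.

s = 1 + 6j, 1 - 6j, -5 + j, -5 - j

The poles are the roots of the denominator s^4 + 8s^3 + 43s^2 + 318s + 962 = 0.
No real roots exist; factor into two real quadratics: (s^2 - 2s + 37)(s^2 + 10s + 26) = 0.
Each quadratic gives a conjugate pair via the quadratic formula.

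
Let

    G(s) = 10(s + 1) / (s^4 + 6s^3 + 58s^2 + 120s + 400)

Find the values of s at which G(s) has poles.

The poles are the roots of the denominator s^4 + 6s^3 + 58s^2 + 120s + 400 = 0.
No real roots exist; factor into two real quadratics: (s^2 + 2s + 10)(s^2 + 4s + 40) = 0.
Each quadratic gives a conjugate pair via the quadratic formula.

s = -1 + 3j, -1 - 3j, -2 + 6j, -2 - 6j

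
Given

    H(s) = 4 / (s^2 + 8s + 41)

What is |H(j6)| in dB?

|H(j6)|_dB ≈ -21.6 dB

Substitute s = j6: numerator = 4, denominator = 5 + j48.
|H(j6)| = |4| / |5 + j48| = 4 / 48.260 ≈ 0.08288.
In decibels: 20·log₁₀(0.08288) ≈ -21.6 dB.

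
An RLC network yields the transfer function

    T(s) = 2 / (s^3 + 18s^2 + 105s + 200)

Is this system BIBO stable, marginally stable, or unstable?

stable

The denominator s^3 + 18s^2 + 105s + 200 factors as (s + 5)^2(s + 8), giving poles at s = -5, -5, -8.
Since all poles lie strictly in the left half-plane, the system is stable.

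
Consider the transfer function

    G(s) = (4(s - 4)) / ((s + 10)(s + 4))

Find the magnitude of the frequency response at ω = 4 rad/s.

Substitute s = j4: numerator = -16 + j16, denominator = 24 + j56.
|G(j4)| = |-16 + j16| / |24 + j56| = 22.627 / 60.926 ≈ 0.3714.

|G(j4)| ≈ 0.3714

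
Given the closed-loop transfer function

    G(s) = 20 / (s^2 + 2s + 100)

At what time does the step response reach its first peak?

Comparing s^2 + 2s + 100 to s^2 + 2ζωₙs + ωₙ²: ωₙ = 10 rad/s and ζ = 2/(2·10) = 0.1.
ζωₙ = 2/2 = 1, so ω_d = ωₙ√(1−ζ²) = √(ωₙ² − (ζωₙ)²) = √(100 − 1²) = √99 ≈ 9.950 rad/s.
t_p = π/ω_d = π/9.950 ≈ 0.3157 s.

t_p ≈ 0.3157 s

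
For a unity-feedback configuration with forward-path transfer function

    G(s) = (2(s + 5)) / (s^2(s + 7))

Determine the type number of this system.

The denominator has 2 factors of s at the origin (free integrators), so this is a Type 2 system.

Type 2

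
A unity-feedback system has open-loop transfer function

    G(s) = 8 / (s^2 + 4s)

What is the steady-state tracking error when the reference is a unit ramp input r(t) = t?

e_ss = 0.5000

G(s) has one pole at the origin.
This is a Type 1 system. Kv = lim_{s→0} s·G(s) = 8/4 = 2.
e_ss = 1/Kv = 1/(2) = 1/2 ≈ 0.5000.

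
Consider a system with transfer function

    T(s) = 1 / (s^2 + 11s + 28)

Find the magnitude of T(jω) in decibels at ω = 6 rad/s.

Substitute s = j6: numerator = 1, denominator = -8 + j66.
|T(j6)| = |1| / |-8 + j66| = 1 / 66.483 ≈ 0.01504.
In decibels: 20·log₁₀(0.01504) ≈ -36.5 dB.

|T(j6)|_dB ≈ -36.5 dB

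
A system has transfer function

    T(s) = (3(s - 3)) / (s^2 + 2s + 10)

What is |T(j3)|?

Substitute s = j3: numerator = -9 + j9, denominator = 1 + j6.
|T(j3)| = |-9 + j9| / |1 + j6| = 12.728 / 6.0828 ≈ 2.092.

|T(j3)| ≈ 2.092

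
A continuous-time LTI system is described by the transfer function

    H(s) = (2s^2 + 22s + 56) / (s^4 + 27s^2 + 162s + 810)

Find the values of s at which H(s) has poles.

s = 3 ± 6j, -3 ± 3j

The poles are the roots of the denominator s^4 + 27s^2 + 162s + 810 = 0.
No real roots exist; factor into two real quadratics: (s^2 - 6s + 45)(s^2 + 6s + 18) = 0.
Each quadratic gives a conjugate pair via the quadratic formula.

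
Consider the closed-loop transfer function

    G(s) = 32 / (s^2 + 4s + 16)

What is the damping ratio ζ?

ζ = 0.5

Compare the denominator to the standard form s^2 + 2ζωₙs + ωₙ².
ωₙ² = 16, so ωₙ = 4 rad/s.
2ζωₙ = 4, so ζ = 4/(2·4) = 0.5.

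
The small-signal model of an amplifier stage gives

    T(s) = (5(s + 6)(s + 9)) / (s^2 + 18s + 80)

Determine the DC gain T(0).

Set s = 0: T(0) = (270) / (80) = 27/8.

T(0) = 27/8 ≈ 3.375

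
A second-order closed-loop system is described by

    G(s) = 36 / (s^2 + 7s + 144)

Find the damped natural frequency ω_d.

ω_d ≈ 11.48 rad/s

Comparing s^2 + 7s + 144 to s^2 + 2ζωₙs + ωₙ²: ωₙ = 12 rad/s and ζ = 7/(2·12) ≈ 0.2917.
ζωₙ = 7/2 = 3.5, so ω_d = ωₙ√(1−ζ²) = √(ωₙ² − (ζωₙ)²) = √(144 − 3.5²) = √131.75 ≈ 11.48 rad/s.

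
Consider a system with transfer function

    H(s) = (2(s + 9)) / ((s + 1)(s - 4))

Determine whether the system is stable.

The poles can be read from the denominator factors: s = -1, 4.
Since the pole(s) at s = 4 lie in the right half-plane, the system is unstable.

unstable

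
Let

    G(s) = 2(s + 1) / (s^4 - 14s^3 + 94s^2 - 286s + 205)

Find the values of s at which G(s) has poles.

The poles are the roots of the denominator s^4 - 14s^3 + 94s^2 - 286s + 205 = 0.
Trying s = 1: the polynomial evaluates to 0, so (s - 1) is a factor.
Dividing out leaves s^3 - 13s^2 + 81s - 205 = 0.
This factors further as (s - 5)(s^2 - 8s + 41) = 0.

s = 1, 5, 4 ± 5j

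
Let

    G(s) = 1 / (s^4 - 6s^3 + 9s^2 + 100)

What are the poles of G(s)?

s = 4 ± 2j, -1 ± 2j

The poles are the roots of the denominator s^4 - 6s^3 + 9s^2 + 100 = 0.
No real roots exist; factor into two real quadratics: (s^2 - 8s + 20)(s^2 + 2s + 5) = 0.
Each quadratic gives a conjugate pair via the quadratic formula.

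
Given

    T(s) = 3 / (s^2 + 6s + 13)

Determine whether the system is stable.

stable

The denominator s^2 + 6s + 13 factors as (s^2 + 6s + 13), giving poles at s = -3 ± 2j.
Since all poles lie strictly in the left half-plane, the system is stable.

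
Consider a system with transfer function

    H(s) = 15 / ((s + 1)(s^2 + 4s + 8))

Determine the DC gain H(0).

At s = 0 each factor (s + a) contributes a and each (s^2 + bs + c) contributes c.
H(0) = 15·1 / ((1) · (8)) = 15/8 = 15/8.

H(0) = 15/8 ≈ 1.875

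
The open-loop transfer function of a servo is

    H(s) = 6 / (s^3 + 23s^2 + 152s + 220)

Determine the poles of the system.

s = -2, -11, -10

The poles are the roots of the denominator s^3 + 23s^2 + 152s + 220 = 0.
Trying s = -2: the polynomial evaluates to 0, so (s + 2) is a factor.
Dividing out leaves s^2 + 21s + 110 = 0.
Factoring the quadratic: (s + 11)(s + 10) = 0.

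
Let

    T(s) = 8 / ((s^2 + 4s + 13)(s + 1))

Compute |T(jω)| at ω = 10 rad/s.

|T(j10)| ≈ 0.008313

Substitute s = j10: numerator = 8, denominator = -487 - j830.
|T(j10)| = |8| / |-487 - j830| = 8 / 962.32 ≈ 0.008313.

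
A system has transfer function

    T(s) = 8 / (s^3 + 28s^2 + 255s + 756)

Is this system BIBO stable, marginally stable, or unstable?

stable

The denominator s^3 + 28s^2 + 255s + 756 factors as (s + 7)(s + 9)(s + 12), giving poles at s = -7, -9, -12.
Since all poles lie strictly in the left half-plane, the system is stable.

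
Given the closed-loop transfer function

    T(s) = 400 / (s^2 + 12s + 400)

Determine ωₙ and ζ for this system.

ωₙ = 20 rad/s, ζ = 0.3

Compare the denominator to the standard form s^2 + 2ζωₙs + ωₙ².
ωₙ² = 400, so ωₙ = 20 rad/s.
2ζωₙ = 12, so ζ = 12/(2·20) = 0.3.
With ζ = 0.3 the response is underdamped.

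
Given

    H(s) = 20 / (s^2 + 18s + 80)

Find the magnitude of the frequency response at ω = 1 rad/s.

Substitute s = j1: numerator = 20, denominator = 79 + j18.
|H(j1)| = |20| / |79 + j18| = 20 / 81.025 ≈ 0.2468.

|H(j1)| ≈ 0.2468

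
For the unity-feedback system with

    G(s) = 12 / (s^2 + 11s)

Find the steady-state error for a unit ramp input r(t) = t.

e_ss = 0.9167

G(s) has one pole at the origin.
This is a Type 1 system. Kv = lim_{s→0} s·G(s) = 12/11.
e_ss = 1/Kv = 1/(12/11) = 11/12 ≈ 0.9167.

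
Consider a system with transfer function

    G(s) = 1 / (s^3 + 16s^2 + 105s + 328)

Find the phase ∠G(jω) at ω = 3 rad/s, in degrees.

∠G(j3) ≈ -57.43°

At s = j3: numerator = 1, denominator = 184 + j288.
∠G = ∠num − ∠den = 0° − (57.426°) = -57.43°.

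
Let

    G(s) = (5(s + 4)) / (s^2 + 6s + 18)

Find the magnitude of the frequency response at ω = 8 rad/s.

|G(j8)| ≈ 0.6727

Substitute s = j8: numerator = 20 + j40, denominator = -46 + j48.
|G(j8)| = |20 + j40| / |-46 + j48| = 44.721 / 66.483 ≈ 0.6727.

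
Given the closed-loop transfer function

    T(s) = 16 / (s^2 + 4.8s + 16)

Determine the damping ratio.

Compare the denominator to the standard form s^2 + 2ζωₙs + ωₙ².
ωₙ² = 16, so ωₙ = 4 rad/s.
2ζωₙ = 4.8, so ζ = 4.8/(2·4) = 0.6.

ζ = 0.6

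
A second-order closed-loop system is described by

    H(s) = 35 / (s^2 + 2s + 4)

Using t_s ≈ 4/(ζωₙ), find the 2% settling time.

Comparing s^2 + 2s + 4 to s^2 + 2ζωₙs + ωₙ²: ωₙ = 2 rad/s and ζ = 2/(2·2) = 0.5.
ζωₙ = 2/2 = 1, so t_s ≈ 4/(ζωₙ) = 4/1 = 4 s.

t_s ≈ 4 s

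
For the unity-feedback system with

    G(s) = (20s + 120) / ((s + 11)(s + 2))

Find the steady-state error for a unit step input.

G(s) has no poles at the origin.
This is a Type 0 system. Kp = lim_{s→0} G(s) = 120/22 = 60/11.
e_ss = 1/(1 + Kp) = 1/(1 + 60/11) = 11/71 ≈ 0.1549.

e_ss = 0.1549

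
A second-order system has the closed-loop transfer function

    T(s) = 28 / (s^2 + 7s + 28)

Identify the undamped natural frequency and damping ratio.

Compare the denominator to the standard form s^2 + 2ζωₙs + ωₙ².
ωₙ² = 28, so ωₙ = √28 ≈ 5.292 rad/s.
2ζωₙ = 7, so ζ = 7/(2·√28) ≈ 0.6614.

ωₙ ≈ 5.292 rad/s, ζ ≈ 0.6614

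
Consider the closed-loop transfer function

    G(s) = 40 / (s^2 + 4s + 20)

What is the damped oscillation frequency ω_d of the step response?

ω_d = 4 rad/s

Comparing s^2 + 4s + 20 to s^2 + 2ζωₙs + ωₙ²: ωₙ = √20 ≈ 4.472 rad/s and ζ = 4/(2·√20) ≈ 0.4472.
ζωₙ = 4/2 = 2, so ω_d = ωₙ√(1−ζ²) = √(ωₙ² − (ζωₙ)²) = √(20 − 2²) = √16 = 4 rad/s.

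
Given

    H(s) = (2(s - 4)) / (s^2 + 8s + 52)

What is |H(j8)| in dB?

Substitute s = j8: numerator = -8 + j16, denominator = -12 + j64.
|H(j8)| = |-8 + j16| / |-12 + j64| = 17.889 / 65.115 ≈ 0.2747.
In decibels: 20·log₁₀(0.2747) ≈ -11.2 dB.

|H(j8)|_dB ≈ -11.2 dB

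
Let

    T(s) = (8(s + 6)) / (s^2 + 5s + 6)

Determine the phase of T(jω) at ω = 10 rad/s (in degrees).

∠T(j10) ≈ -92.95°

At s = j10: numerator = 48 + j80, denominator = -94 + j50.
∠T = ∠num − ∠den = 59.036° − (151.99°) = -92.95°.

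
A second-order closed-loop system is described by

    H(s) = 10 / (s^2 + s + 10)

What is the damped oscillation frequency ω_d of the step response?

ω_d ≈ 3.122 rad/s

Comparing s^2 + s + 10 to s^2 + 2ζωₙs + ωₙ²: ωₙ = √10 ≈ 3.162 rad/s and ζ = 1/(2·√10) ≈ 0.1581.
ζωₙ = 1/2 = 0.5, so ω_d = ωₙ√(1−ζ²) = √(ωₙ² − (ζωₙ)²) = √(10 − 0.5²) = √9.75 ≈ 3.122 rad/s.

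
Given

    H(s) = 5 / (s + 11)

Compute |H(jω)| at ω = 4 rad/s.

Substitute s = j4: numerator = 5, denominator = 11 + j4.
|H(j4)| = |5| / |11 + j4| = 5 / 11.705 ≈ 0.4272.

|H(j4)| ≈ 0.4272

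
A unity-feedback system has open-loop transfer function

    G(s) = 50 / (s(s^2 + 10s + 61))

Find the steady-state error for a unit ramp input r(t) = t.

e_ss = 1.220

G(s) has one pole at the origin.
This is a Type 1 system. Kv = lim_{s→0} s·G(s) = 50/61.
e_ss = 1/Kv = 1/(50/61) = 61/50 ≈ 1.220.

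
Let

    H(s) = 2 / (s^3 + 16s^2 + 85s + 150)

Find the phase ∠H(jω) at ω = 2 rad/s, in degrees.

∠H(j2) ≈ -62.04°

At s = j2: numerator = 2, denominator = 86 + j162.
∠H = ∠num − ∠den = 0° − (62.038°) = -62.04°.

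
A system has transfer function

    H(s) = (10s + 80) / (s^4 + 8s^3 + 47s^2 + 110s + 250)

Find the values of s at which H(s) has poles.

s = -3 ± 4j, -1 ± 3j

The poles are the roots of the denominator s^4 + 8s^3 + 47s^2 + 110s + 250 = 0.
No real roots exist; factor into two real quadratics: (s^2 + 6s + 25)(s^2 + 2s + 10) = 0.
Each quadratic gives a conjugate pair via the quadratic formula.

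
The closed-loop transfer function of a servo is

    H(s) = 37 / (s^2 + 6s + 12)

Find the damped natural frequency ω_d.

Comparing s^2 + 6s + 12 to s^2 + 2ζωₙs + ωₙ²: ωₙ = √12 ≈ 3.464 rad/s and ζ = 6/(2·√12) ≈ 0.8660.
ζωₙ = 6/2 = 3, so ω_d = ωₙ√(1−ζ²) = √(ωₙ² − (ζωₙ)²) = √(12 − 3²) = √3 ≈ 1.732 rad/s.

ω_d ≈ 1.732 rad/s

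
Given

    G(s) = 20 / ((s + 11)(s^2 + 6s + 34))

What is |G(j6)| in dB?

Substitute s = j6: numerator = 20, denominator = -238 + j384.
|G(j6)| = |20| / |-238 + j384| = 20 / 451.77 ≈ 0.04427.
In decibels: 20·log₁₀(0.04427) ≈ -27.1 dB.

|G(j6)|_dB ≈ -27.1 dB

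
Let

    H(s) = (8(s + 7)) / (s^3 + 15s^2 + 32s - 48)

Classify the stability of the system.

unstable

The denominator s^3 + 15s^2 + 32s - 48 factors as (s - 1)(s + 12)(s + 4), giving poles at s = 1, -12, -4.
Since the pole(s) at s = 1 lie in the right half-plane, the system is unstable.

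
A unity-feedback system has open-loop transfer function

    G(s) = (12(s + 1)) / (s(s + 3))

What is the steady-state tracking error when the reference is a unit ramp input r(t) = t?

e_ss = 0.2500

G(s) has one pole at the origin.
This is a Type 1 system. Kv = lim_{s→0} s·G(s) = 12/3 = 4.
e_ss = 1/Kv = 1/(4) = 1/4 ≈ 0.2500.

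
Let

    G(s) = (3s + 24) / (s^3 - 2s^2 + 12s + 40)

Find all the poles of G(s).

The poles are the roots of the denominator s^3 - 2s^2 + 12s + 40 = 0.
Trying s = -2: the polynomial evaluates to 0, so (s + 2) is a factor.
Dividing out leaves s^2 - 4s + 20 = 0.
The quadratic formula then gives s = 2 ± 4j.

s = 2 + 4j, 2 - 4j, -2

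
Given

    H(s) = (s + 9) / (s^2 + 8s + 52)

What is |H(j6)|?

Substitute s = j6: numerator = 9 + j6, denominator = 16 + j48.
|H(j6)| = |9 + j6| / |16 + j48| = 10.817 / 50.596 ≈ 0.2138.

|H(j6)| ≈ 0.2138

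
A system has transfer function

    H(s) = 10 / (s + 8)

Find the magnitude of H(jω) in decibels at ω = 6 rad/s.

Substitute s = j6: numerator = 10, denominator = 8 + j6.
|H(j6)| = |10| / |8 + j6| = 10 / 10 = 1.
In decibels: 20·log₁₀(1) ≈ 0 dB.

|H(j6)|_dB ≈ 0 dB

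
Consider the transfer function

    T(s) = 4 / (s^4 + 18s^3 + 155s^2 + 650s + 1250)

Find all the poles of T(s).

s = -4 + 3j, -4 - 3j, -5 + 5j, -5 - 5j

The poles are the roots of the denominator s^4 + 18s^3 + 155s^2 + 650s + 1250 = 0.
No real roots exist; factor into two real quadratics: (s^2 + 8s + 25)(s^2 + 10s + 50) = 0.
Each quadratic gives a conjugate pair via the quadratic formula.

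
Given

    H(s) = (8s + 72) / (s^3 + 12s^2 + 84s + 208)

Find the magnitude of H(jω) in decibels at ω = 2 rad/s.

|H(j2)|_dB ≈ -9.74 dB

Substitute s = j2: numerator = 72 + j16, denominator = 160 + j160.
|H(j2)| = |72 + j16| / |160 + j160| = 73.756 / 226.27 ≈ 0.3260.
In decibels: 20·log₁₀(0.3260) ≈ -9.74 dB.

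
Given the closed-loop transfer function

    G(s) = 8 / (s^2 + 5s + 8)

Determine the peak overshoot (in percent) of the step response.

%OS ≈ 0.264%

Comparing s^2 + 5s + 8 to s^2 + 2ζωₙs + ωₙ²: ωₙ = √8 ≈ 2.828 rad/s and ζ = 5/(2·√8) ≈ 0.8839.
%OS = 100·exp(−πζ/√(1−ζ²)) = 100·exp(−π·0.8839/√(1−0.8839²)) ≈ 0.264%.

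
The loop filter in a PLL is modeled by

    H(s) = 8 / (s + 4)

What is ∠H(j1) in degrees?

At s = j1: numerator = 8, denominator = 4 + j1.
∠H = ∠num − ∠den = 0° − (14.036°) = -14.04°.

∠H(j1) ≈ -14.04°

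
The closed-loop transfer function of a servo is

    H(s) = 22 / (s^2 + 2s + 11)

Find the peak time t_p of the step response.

Comparing s^2 + 2s + 11 to s^2 + 2ζωₙs + ωₙ²: ωₙ = √11 ≈ 3.317 rad/s and ζ = 2/(2·√11) ≈ 0.3015.
ζωₙ = 2/2 = 1, so ω_d = ωₙ√(1−ζ²) = √(ωₙ² − (ζωₙ)²) = √(11 − 1²) = √10 ≈ 3.162 rad/s.
t_p = π/ω_d = π/3.162 ≈ 0.9935 s.

t_p ≈ 0.9935 s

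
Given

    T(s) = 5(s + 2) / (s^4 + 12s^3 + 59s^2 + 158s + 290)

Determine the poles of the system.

The poles are the roots of the denominator s^4 + 12s^3 + 59s^2 + 158s + 290 = 0.
No real roots exist; factor into two real quadratics: (s^2 + 10s + 29)(s^2 + 2s + 10) = 0.
Each quadratic gives a conjugate pair via the quadratic formula.

s = -5 ± 2j, -1 ± 3j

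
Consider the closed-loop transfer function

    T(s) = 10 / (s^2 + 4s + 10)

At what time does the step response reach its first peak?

t_p ≈ 1.283 s

Comparing s^2 + 4s + 10 to s^2 + 2ζωₙs + ωₙ²: ωₙ = √10 ≈ 3.162 rad/s and ζ = 4/(2·√10) ≈ 0.6325.
ζωₙ = 4/2 = 2, so ω_d = ωₙ√(1−ζ²) = √(ωₙ² − (ζωₙ)²) = √(10 − 2²) = √6 ≈ 2.449 rad/s.
t_p = π/ω_d = π/2.449 ≈ 1.283 s.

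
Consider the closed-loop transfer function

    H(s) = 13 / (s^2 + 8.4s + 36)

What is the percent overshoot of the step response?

%OS ≈ 4.60%

Comparing s^2 + 8.4s + 36 to s^2 + 2ζωₙs + ωₙ²: ωₙ = 6 rad/s and ζ = 8.4/(2·6) = 0.7.
%OS = 100·exp(−πζ/√(1−ζ²)) = 100·exp(−π·0.7/√(1−0.7²)) ≈ 4.60%.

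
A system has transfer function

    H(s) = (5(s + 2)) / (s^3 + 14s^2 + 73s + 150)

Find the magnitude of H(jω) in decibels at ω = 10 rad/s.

|H(j10)|_dB ≈ -28.0 dB

Substitute s = j10: numerator = 10 + j50, denominator = -1250 - j270.
|H(j10)| = |10 + j50| / |-1250 - j270| = 50.990 / 1278.8 ≈ 0.03987.
In decibels: 20·log₁₀(0.03987) ≈ -28.0 dB.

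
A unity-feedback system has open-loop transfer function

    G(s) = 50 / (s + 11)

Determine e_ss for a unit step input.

e_ss = 0.1803

G(s) has no poles at the origin.
This is a Type 0 system. Kp = lim_{s→0} G(s) = 50/11.
e_ss = 1/(1 + Kp) = 1/(1 + 50/11) = 11/61 ≈ 0.1803.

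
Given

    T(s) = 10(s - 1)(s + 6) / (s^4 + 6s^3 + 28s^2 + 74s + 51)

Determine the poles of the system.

The poles are the roots of the denominator s^4 + 6s^3 + 28s^2 + 74s + 51 = 0.
Trying s = -1: the polynomial evaluates to 0, so (s + 1) is a factor.
Dividing out leaves s^3 + 5s^2 + 23s + 51 = 0.
This factors further as (s^2 + 2s + 17)(s + 3) = 0.

s = -1, -1 + 4j, -1 - 4j, -3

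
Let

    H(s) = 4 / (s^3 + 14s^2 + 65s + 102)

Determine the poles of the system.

s = -4 ± j, -6

The poles are the roots of the denominator s^3 + 14s^2 + 65s + 102 = 0.
Trying s = -6: the polynomial evaluates to 0, so (s + 6) is a factor.
Dividing out leaves s^2 + 8s + 17 = 0.
The quadratic formula then gives s = -4 ± 1j.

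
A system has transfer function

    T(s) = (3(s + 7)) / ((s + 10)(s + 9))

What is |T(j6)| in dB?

Substitute s = j6: numerator = 21 + j18, denominator = 54 + j114.
|T(j6)| = |21 + j18| / |54 + j114| = 27.659 / 126.14 ≈ 0.2193.
In decibels: 20·log₁₀(0.2193) ≈ -13.2 dB.

|T(j6)|_dB ≈ -13.2 dB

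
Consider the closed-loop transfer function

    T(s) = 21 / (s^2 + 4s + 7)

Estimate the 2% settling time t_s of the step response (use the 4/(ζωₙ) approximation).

t_s ≈ 2 s

Comparing s^2 + 4s + 7 to s^2 + 2ζωₙs + ωₙ²: ωₙ = √7 ≈ 2.646 rad/s and ζ = 4/(2·√7) ≈ 0.7559.
ζωₙ = 4/2 = 2, so t_s ≈ 4/(ζωₙ) = 4/2 = 2 s.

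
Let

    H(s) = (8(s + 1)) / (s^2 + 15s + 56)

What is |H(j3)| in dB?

|H(j3)|_dB ≈ -8.21 dB

Substitute s = j3: numerator = 8 + j24, denominator = 47 + j45.
|H(j3)| = |8 + j24| / |47 + j45| = 25.298 / 65.069 ≈ 0.3888.
In decibels: 20·log₁₀(0.3888) ≈ -8.21 dB.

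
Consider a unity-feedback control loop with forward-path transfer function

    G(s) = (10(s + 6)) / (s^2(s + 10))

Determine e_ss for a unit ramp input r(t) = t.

e_ss = 0

G(s) has 2 poles at the origin.
This is a Type 2 system; for a ramp input the steady-state error is zero.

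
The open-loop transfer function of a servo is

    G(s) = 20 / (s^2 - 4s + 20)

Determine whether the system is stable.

unstable

The denominator s^2 - 4s + 20 factors as (s^2 - 4s + 20), giving poles at s = 2 + 4j, 2 - 4j.
Since the pole(s) at s = 2 + 4j, 2 - 4j lie in the right half-plane, the system is unstable.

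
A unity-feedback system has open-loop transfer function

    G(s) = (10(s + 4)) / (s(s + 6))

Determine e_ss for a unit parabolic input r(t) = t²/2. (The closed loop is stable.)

e_ss = ∞

G(s) has one pole at the origin.
This is a Type 1 system; Ka = lim_{s→0} s^2·G(s) = 0, so the steady-state error for a parabola input is infinite.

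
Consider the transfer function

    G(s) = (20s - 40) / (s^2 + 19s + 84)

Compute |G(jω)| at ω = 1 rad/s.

Substitute s = j1: numerator = -40 + j20, denominator = 83 + j19.
|G(j1)| = |-40 + j20| / |83 + j19| = 44.721 / 85.147 ≈ 0.5252.

|G(j1)| ≈ 0.5252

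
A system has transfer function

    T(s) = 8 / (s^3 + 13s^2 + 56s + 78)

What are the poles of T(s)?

s = -5 ± j, -3

The poles are the roots of the denominator s^3 + 13s^2 + 56s + 78 = 0.
Trying s = -3: the polynomial evaluates to 0, so (s + 3) is a factor.
Dividing out leaves s^2 + 10s + 26 = 0.
The quadratic formula then gives s = -5 ± 1j.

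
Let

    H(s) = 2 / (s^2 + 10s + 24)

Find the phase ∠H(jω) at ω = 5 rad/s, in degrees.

∠H(j5) ≈ -91.15°

At s = j5: numerator = 2, denominator = -1 + j50.
∠H = ∠num − ∠den = 0° − (91.146°) = -91.15°.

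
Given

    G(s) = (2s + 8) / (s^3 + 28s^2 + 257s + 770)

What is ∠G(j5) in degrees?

At s = j5: numerator = 8 + j10, denominator = 70 + j1160.
∠G = ∠num − ∠den = 51.340° − (86.547°) = -35.21°.

∠G(j5) ≈ -35.21°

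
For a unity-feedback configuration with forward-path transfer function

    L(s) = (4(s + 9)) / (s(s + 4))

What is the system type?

Type 1

The denominator has 1 factor of s at the origin (free integrator), so this is a Type 1 system.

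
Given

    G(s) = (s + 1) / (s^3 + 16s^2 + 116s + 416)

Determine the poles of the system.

s = -4 ± 6j, -8

The poles are the roots of the denominator s^3 + 16s^2 + 116s + 416 = 0.
Trying s = -8: the polynomial evaluates to 0, so (s + 8) is a factor.
Dividing out leaves s^2 + 8s + 52 = 0.
The quadratic formula then gives s = -4 ± 6j.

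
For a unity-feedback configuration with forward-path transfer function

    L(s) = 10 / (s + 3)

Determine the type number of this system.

The denominator has no factor of s at the origin — no free integrator — so this is a Type 0 system.

Type 0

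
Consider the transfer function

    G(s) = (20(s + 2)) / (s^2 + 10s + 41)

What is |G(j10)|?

|G(j10)| ≈ 1.757

Substitute s = j10: numerator = 40 + j200, denominator = -59 + j100.
|G(j10)| = |40 + j200| / |-59 + j100| = 203.96 / 116.11 ≈ 1.757.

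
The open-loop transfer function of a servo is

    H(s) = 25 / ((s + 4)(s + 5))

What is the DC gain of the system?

At s = 0 each factor (s + a) contributes a and each (s^2 + bs + c) contributes c.
H(0) = 25·1 / ((4) · (5)) = 25/20 = 5/4.

H(0) = 5/4 ≈ 1.250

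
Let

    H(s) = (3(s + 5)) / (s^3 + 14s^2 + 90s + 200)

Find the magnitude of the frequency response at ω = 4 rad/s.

Substitute s = j4: numerator = 15 + j12, denominator = -24 + j296.
|H(j4)| = |15 + j12| / |-24 + j296| = 19.209 / 296.97 ≈ 0.06468.

|H(j4)| ≈ 0.06468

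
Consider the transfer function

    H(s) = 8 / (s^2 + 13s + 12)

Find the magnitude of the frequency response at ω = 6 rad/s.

Substitute s = j6: numerator = 8, denominator = -24 + j78.
|H(j6)| = |8| / |-24 + j78| = 8 / 81.609 ≈ 0.09803.

|H(j6)| ≈ 0.09803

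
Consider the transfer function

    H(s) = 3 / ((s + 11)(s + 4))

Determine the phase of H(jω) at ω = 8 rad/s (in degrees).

∠H(j8) ≈ -99.46°

At s = j8: numerator = 3, denominator = -20 + j120.
∠H = ∠num − ∠den = 0° − (99.462°) = -99.46°.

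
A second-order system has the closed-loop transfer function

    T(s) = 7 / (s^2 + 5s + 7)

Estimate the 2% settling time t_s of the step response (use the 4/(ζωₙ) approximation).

Comparing s^2 + 5s + 7 to s^2 + 2ζωₙs + ωₙ²: ωₙ = √7 ≈ 2.646 rad/s and ζ = 5/(2·√7) ≈ 0.9449.
ζωₙ = 5/2 = 2.5, so t_s ≈ 4/(ζωₙ) = 4/2.5 = 1.600 s.

t_s ≈ 1.600 s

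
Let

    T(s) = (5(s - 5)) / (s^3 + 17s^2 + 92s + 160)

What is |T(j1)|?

Substitute s = j1: numerator = -25 + j5, denominator = 143 + j91.
|T(j1)| = |-25 + j5| / |143 + j91| = 25.495 / 169.50 ≈ 0.1504.

|T(j1)| ≈ 0.1504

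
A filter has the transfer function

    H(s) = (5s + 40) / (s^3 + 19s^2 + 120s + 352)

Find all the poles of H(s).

The poles are the roots of the denominator s^3 + 19s^2 + 120s + 352 = 0.
Trying s = -11: the polynomial evaluates to 0, so (s + 11) is a factor.
Dividing out leaves s^2 + 8s + 32 = 0.
The quadratic formula then gives s = -4 ± 4j.

s = -4 + 4j, -4 - 4j, -11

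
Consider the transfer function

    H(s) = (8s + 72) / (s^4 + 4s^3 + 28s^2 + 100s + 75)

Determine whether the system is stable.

The denominator s^4 + 4s^3 + 28s^2 + 100s + 75 factors as (s^2 + 25)(s + 3)(s + 1), giving poles at s = ±5j, -3, -1.
Since the simple pole(s) at s = 5j, -5j lie on the jω-axis with none in the right half-plane, the system is marginally stable.

marginally stable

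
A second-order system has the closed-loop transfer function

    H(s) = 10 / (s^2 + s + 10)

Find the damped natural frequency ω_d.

Comparing s^2 + s + 10 to s^2 + 2ζωₙs + ωₙ²: ωₙ = √10 ≈ 3.162 rad/s and ζ = 1/(2·√10) ≈ 0.1581.
ζωₙ = 1/2 = 0.5, so ω_d = ωₙ√(1−ζ²) = √(ωₙ² − (ζωₙ)²) = √(10 − 0.5²) = √9.75 ≈ 3.122 rad/s.

ω_d ≈ 3.122 rad/s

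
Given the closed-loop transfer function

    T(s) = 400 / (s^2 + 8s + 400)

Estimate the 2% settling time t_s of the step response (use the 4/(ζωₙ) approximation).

Comparing s^2 + 8s + 400 to s^2 + 2ζωₙs + ωₙ²: ωₙ = 20 rad/s and ζ = 8/(2·20) = 0.2.
ζωₙ = 8/2 = 4, so t_s ≈ 4/(ζωₙ) = 4/4 = 1 s.

t_s ≈ 1 s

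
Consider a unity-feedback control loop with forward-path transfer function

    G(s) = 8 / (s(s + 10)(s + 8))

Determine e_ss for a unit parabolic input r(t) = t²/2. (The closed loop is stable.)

G(s) has one pole at the origin.
This is a Type 1 system; Ka = lim_{s→0} s^2·G(s) = 0, so the steady-state error for a parabola input is infinite.

e_ss = ∞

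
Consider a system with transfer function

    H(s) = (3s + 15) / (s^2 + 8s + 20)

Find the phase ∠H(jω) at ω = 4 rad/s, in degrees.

∠H(j4) ≈ -44.22°

At s = j4: numerator = 15 + j12, denominator = 4 + j32.
∠H = ∠num − ∠den = 38.660° − (82.875°) = -44.22°.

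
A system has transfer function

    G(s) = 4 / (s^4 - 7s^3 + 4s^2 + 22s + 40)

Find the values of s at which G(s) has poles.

The poles are the roots of the denominator s^4 - 7s^3 + 4s^2 + 22s + 40 = 0.
Trying s = 4: the polynomial evaluates to 0, so (s - 4) is a factor.
Dividing out leaves s^3 - 3s^2 - 8s - 10 = 0.
This factors further as (s^2 + 2s + 2)(s - 5) = 0.

s = -1 ± j, 4, 5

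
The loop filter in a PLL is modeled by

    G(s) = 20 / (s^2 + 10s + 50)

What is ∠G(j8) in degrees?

At s = j8: numerator = 20, denominator = -14 + j80.
∠G = ∠num − ∠den = 0° − (99.926°) = -99.93°.

∠G(j8) ≈ -99.93°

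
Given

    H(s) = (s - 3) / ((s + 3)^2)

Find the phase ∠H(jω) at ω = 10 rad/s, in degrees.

∠H(j10) ≈ -39.90°

At s = j10: numerator = -3 + j10, denominator = -91 + j60.
∠H = ∠num − ∠den = 106.70° − (146.60°) = -39.90°.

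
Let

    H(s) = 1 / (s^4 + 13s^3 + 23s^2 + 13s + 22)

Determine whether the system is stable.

marginally stable

The denominator s^4 + 13s^3 + 23s^2 + 13s + 22 factors as (s^2 + 1)(s + 2)(s + 11), giving poles at s = ±j, -2, -11.
Since the simple pole(s) at s = ±j lie on the jω-axis with none in the right half-plane, the system is marginally stable.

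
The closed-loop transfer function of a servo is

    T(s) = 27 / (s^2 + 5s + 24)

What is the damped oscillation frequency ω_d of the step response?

Comparing s^2 + 5s + 24 to s^2 + 2ζωₙs + ωₙ²: ωₙ = √24 ≈ 4.899 rad/s and ζ = 5/(2·√24) ≈ 0.5103.
ζωₙ = 5/2 = 2.5, so ω_d = ωₙ√(1−ζ²) = √(ωₙ² − (ζωₙ)²) = √(24 − 2.5²) = √17.75 ≈ 4.213 rad/s.

ω_d ≈ 4.213 rad/s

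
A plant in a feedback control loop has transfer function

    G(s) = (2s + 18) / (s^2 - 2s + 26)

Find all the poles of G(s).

The poles are the roots of the denominator s^2 - 2s + 26 = 0.
Using the quadratic formula: s = (2 ± √(-100))/2 = 1 ± 5j.

s = 1 + 5j, 1 - 5j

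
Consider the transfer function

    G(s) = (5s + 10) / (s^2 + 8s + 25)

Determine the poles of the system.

s = -4 ± 3j

The poles are the roots of the denominator s^2 + 8s + 25 = 0.
Using the quadratic formula: s = (-8 ± √(-36))/2 = -4 ± 3j.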